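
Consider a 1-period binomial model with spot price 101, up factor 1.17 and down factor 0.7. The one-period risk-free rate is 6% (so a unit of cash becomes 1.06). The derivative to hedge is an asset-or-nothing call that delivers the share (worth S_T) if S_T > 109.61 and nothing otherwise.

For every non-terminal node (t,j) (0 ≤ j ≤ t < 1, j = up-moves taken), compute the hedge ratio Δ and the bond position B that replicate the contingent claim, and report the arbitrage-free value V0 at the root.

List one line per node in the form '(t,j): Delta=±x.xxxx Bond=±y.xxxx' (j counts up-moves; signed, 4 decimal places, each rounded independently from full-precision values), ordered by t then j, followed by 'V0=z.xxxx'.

(0,0): Delta=2.4894 Bond=-166.0357
V0=85.3898

Since d<R<u, set p* = (R−d)/(u−d) = 0.7660; price each node as the discounted p*-expectation of its children.
Terminal payoffs: V(1,0)=0.0000, V(1,1)=118.1700
  t=0,j=0: stock 101.0000 → up 118.1700 (V=118.1700), down 70.7000 (V=0.0000). Price 85.3898; hedge Δ=2.4894, bond B=-166.0357.
Each (Δ,B) replicates both successor values, so the strategy is self-financing and V0 is arbitrage-free.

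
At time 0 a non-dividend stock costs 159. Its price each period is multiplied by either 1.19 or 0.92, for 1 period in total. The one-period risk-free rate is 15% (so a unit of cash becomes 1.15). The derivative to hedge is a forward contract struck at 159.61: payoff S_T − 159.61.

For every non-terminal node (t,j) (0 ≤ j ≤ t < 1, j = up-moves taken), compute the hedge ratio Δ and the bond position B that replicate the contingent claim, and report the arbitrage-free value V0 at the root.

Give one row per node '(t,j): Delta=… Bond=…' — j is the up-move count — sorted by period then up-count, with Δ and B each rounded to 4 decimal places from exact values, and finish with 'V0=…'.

Under the risk-neutral measure, an up-move has probability p* = (R−d)/(u−d) = 0.8519 and values discount at R = 1.15.
Payoff layer (t=1): V(1,0)=-13.3300, V(1,1)=29.6000
(0,0): S=159.0000. Δ = (V_up−V_dn)/(S_up−S_dn) = (29.6000−-13.3300)/(189.2100−146.2800) = 1.0000. V = [p*·29.6000 + (1−p*)·-13.3300]/1.15 = 20.2087. B = V − Δ·S = -138.7913.
Each (Δ,B) replicates both successor values, so the strategy is self-financing and V0 is arbitrage-free.

(0,0): Delta=1.0000 Bond=-138.7913
V0=20.2087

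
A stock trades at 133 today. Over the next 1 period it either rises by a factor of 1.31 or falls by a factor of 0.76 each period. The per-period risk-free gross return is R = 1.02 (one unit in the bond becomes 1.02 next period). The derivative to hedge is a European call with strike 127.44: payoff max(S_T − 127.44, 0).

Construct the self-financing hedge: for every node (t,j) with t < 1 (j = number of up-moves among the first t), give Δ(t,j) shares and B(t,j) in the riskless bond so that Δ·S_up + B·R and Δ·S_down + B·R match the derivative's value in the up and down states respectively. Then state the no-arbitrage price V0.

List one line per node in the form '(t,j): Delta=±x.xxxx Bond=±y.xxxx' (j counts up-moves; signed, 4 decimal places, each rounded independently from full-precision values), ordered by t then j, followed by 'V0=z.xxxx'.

(0,0): Delta=0.6396 Bond=-63.3875
V0=21.6852

The replicating-portfolio and risk-neutral prices coincide; use p* = (1.02−0.76)/(1.31−0.76) = 0.4727 for the latter.
Terminal payoffs: V(1,0)=0.0000, V(1,1)=46.7900
Node (0,0) S=133.0000: V=(p*·46.7900+(1−p*)·0.0000)/1.02=21.6852; Δ=(46.7900−0.0000)/(174.2300−101.0800)=0.6396; B=V−Δ·S=-63.3875
Self-financing check: at every node Δ·S+B equals the discounted successor values.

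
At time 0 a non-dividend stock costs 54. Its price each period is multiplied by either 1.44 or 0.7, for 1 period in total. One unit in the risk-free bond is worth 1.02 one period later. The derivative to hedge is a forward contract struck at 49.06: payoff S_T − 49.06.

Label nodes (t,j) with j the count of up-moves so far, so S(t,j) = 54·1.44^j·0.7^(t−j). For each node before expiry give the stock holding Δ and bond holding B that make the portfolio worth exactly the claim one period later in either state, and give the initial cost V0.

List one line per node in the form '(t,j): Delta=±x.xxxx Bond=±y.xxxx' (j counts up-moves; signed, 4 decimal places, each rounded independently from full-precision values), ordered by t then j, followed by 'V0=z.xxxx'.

(0,0): Delta=1.0000 Bond=-48.0980
V0=5.9020

Since d<R<u, set p* = (R−d)/(u−d) = 0.4324; price each node as the discounted p*-expectation of its children.
Payoff layer (t=1): V(1,0)=-11.2600, V(1,1)=28.7000
  t=0,j=0: stock 54.0000 → up 77.7600 (V=28.7000), down 37.8000 (V=-11.2600). Price 5.9020; hedge Δ=1.0000, bond B=-48.0980.
Each (Δ,B) replicates both successor values, so the strategy is self-financing and V0 is arbitrage-free.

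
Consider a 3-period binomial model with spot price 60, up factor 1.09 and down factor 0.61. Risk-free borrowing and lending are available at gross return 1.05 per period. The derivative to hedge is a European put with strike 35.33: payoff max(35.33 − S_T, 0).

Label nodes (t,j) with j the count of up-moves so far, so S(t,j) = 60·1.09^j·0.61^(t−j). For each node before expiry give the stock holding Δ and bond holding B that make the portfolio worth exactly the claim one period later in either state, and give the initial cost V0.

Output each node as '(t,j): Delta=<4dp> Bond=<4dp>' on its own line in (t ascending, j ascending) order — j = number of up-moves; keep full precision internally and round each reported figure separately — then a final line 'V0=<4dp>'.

(0,0): Delta=-0.0552 Bond=3.5070
(1,0): Delta=-0.5948 Bond=23.4291
(1,1): Delta=-0.0278 Bond=1.8872
(2,0): Delta=-1.0000 Bond=33.6476
(2,1): Delta=-0.5742 Bond=23.7781
(2,2): Delta=0.0000 Bond=0.0000
V0=0.1922

Under the risk-neutral measure, an up-move has probability p* = (R−d)/(u−d) = 0.9167 and values discount at R = 1.05.
Payoff layer (t=3): V(3,0)=21.7111, V(3,1)=10.9947, V(3,2)=0.0000, V(3,3)=0.0000
  t=2,j=0: stock 22.3260 → up 24.3353 (V=10.9947), down 13.6189 (V=21.7111). Price 11.3216; hedge Δ=-1.0000, bond B=33.6476.
  t=2,j=1: stock 39.8940 → up 43.4845 (V=0.0000), down 24.3353 (V=10.9947). Price 0.8726; hedge Δ=-0.5742, bond B=23.7781.
  t=2,j=2: stock 71.2860 → up 77.7017 (V=0.0000), down 43.4845 (V=0.0000). Price 0.0000; hedge Δ=0.0000, bond B=0.0000.
  t=1,j=0: stock 36.6000 → up 39.8940 (V=0.8726), down 22.3260 (V=11.3216). Price 1.6603; hedge Δ=-0.5948, bond B=23.4291.
  t=1,j=1: stock 65.4000 → up 71.2860 (V=0.0000), down 39.8940 (V=0.8726). Price 0.0693; hedge Δ=-0.0278, bond B=1.8872.
  t=0,j=0: stock 60.0000 → up 65.4000 (V=0.0693), down 36.6000 (V=1.6603). Price 0.1922; hedge Δ=-0.0552, bond B=3.5070.
Root portfolio cost Δ·60+B reproduces V0=0.1922.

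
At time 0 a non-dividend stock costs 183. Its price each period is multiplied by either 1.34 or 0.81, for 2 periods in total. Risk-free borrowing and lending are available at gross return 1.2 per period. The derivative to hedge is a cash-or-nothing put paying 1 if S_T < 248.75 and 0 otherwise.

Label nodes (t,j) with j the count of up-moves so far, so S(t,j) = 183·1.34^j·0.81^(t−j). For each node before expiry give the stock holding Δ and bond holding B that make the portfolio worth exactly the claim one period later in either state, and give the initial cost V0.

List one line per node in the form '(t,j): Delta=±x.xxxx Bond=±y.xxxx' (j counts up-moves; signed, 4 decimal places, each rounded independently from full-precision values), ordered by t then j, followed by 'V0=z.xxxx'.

The replicating-portfolio and risk-neutral prices coincide; use p* = (1.2−0.81)/(1.34−0.81) = 0.7358 for the latter.
Terminal payoffs: V(2,0)=1.0000, V(2,1)=1.0000, V(2,2)=0.0000
  t=1,j=0: stock 148.2300 → up 198.6282 (V=1.0000), down 120.0663 (V=1.0000). Price 0.8333; hedge Δ=0.0000, bond B=0.8333.
  t=1,j=1: stock 245.2200 → up 328.5948 (V=0.0000), down 198.6282 (V=1.0000). Price 0.2201; hedge Δ=-0.0077, bond B=2.1069.
  t=0,j=0: stock 183.0000 → up 245.2200 (V=0.2201), down 148.2300 (V=0.8333). Price 0.3184; hedge Δ=-0.0063, bond B=1.4754.
Root portfolio cost Δ·183+B reproduces V0=0.3184.

(0,0): Delta=-0.0063 Bond=1.4754
(1,0): Delta=0.0000 Bond=0.8333
(1,1): Delta=-0.0077 Bond=2.1069
V0=0.3184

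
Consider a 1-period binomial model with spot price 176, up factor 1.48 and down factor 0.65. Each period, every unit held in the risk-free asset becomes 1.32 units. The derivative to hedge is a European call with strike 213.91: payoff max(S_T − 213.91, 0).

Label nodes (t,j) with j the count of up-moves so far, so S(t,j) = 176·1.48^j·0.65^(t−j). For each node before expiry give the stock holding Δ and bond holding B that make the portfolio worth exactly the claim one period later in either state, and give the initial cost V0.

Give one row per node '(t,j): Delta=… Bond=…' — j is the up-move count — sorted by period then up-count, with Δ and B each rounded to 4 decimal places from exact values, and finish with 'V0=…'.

Since d<R<u, set p* = (R−d)/(u−d) = 0.8072; price each node as the discounted p*-expectation of its children.
Payoff layer (t=1): V(1,0)=0.0000, V(1,1)=46.5700
  t=0,j=0: stock 176.0000 → up 260.4800 (V=46.5700), down 114.4000 (V=0.0000). Price 28.4793; hedge Δ=0.3188, bond B=-27.6292.
Each (Δ,B) replicates both successor values, so the strategy is self-financing and V0 is arbitrage-free.

(0,0): Delta=0.3188 Bond=-27.6292
V0=28.4793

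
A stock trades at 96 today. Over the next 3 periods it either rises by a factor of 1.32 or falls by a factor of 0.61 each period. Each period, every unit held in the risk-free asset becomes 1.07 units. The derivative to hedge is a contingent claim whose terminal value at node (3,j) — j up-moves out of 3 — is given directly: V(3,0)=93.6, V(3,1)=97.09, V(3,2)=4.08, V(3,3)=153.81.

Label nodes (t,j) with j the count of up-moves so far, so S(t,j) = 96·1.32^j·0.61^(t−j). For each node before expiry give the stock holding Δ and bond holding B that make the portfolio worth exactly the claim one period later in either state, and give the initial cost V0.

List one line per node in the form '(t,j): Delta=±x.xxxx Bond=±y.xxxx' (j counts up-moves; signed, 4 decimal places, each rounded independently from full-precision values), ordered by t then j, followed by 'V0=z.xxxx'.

(0,0): Delta=0.2671 Bond=32.4113
(1,0): Delta=-1.3269 Bond=128.0269
(1,1): Delta=0.6675 Bond=-16.0518
(2,0): Delta=0.1376 Bond=84.6743
(2,1): Delta=-1.6947 Bond=165.4206
(2,2): Delta=1.2608 Bond=-116.4124
V0=58.0565

Since d<R<u, set p* = (R−d)/(u−d) = 0.6479; price each node as the discounted p*-expectation of its children.
Terminal values V(3,·): V(3,0)=93.6000, V(3,1)=97.0900, V(3,2)=4.0800, V(3,3)=153.8100
(2,0): S=35.7216. Δ = (V_up−V_dn)/(S_up−S_dn) = (97.0900−93.6000)/(47.1525−21.7902) = 0.1376. V = [p*·97.0900 + (1−p*)·93.6000]/1.07 = 89.5898. B = V − Δ·S = 84.6743.
(2,1): S=77.2992. Δ = (V_up−V_dn)/(S_up−S_dn) = (4.0800−97.0900)/(102.0349−47.1525) = -1.6947. V = [p*·4.0800 + (1−p*)·97.0900]/1.07 = 34.4206. B = V − Δ·S = 165.4206.
(2,2): S=167.2704. Δ = (V_up−V_dn)/(S_up−S_dn) = (153.8100−4.0800)/(220.7969−102.0349) = 1.2608. V = [p*·153.8100 + (1−p*)·4.0800]/1.07 = 94.4749. B = V − Δ·S = -116.4124.
(1,0): S=58.5600. Δ = (V_up−V_dn)/(S_up−S_dn) = (34.4206−89.5898)/(77.2992−35.7216) = -1.3269. V = [p*·34.4206 + (1−p*)·89.5898]/1.07 = 50.3237. B = V − Δ·S = 128.0269.
(1,1): S=126.7200. Δ = (V_up−V_dn)/(S_up−S_dn) = (94.4749−34.4206)/(167.2704−77.2992) = 0.6675. V = [p*·94.4749 + (1−p*)·34.4206]/1.07 = 68.5318. B = V − Δ·S = -16.0518.
(0,0): S=96.0000. Δ = (V_up−V_dn)/(S_up−S_dn) = (68.5318−50.3237)/(126.7200−58.5600) = 0.2671. V = [p*·68.5318 + (1−p*)·50.3237]/1.07 = 58.0565. B = V − Δ·S = 32.4113.
Self-financing check: at every node Δ·S+B equals the discounted successor values.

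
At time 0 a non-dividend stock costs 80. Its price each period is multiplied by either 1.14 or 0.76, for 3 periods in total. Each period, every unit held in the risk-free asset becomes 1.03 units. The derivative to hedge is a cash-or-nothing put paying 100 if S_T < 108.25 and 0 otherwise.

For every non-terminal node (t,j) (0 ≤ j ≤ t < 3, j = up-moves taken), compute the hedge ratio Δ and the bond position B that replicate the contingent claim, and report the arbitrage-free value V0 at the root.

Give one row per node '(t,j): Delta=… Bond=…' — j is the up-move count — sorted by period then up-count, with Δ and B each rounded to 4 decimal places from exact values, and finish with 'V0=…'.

Risk-neutral probability p* = (R−d)/(u−d) = (1.03−0.76)/(1.14−0.76) = 0.7105.
Terminal payoffs: V(3,0)=100.0000, V(3,1)=100.0000, V(3,2)=100.0000, V(3,3)=0.0000
(2,0): S=46.2080. Δ = (V_up−V_dn)/(S_up−S_dn) = (100.0000−100.0000)/(52.6771−35.1181) = 0.0000. V = [p*·100.0000 + (1−p*)·100.0000]/1.03 = 97.0874. B = V − Δ·S = 97.0874.
(2,1): S=69.3120. Δ = (V_up−V_dn)/(S_up−S_dn) = (100.0000−100.0000)/(79.0157−52.6771) = 0.0000. V = [p*·100.0000 + (1−p*)·100.0000]/1.03 = 97.0874. B = V − Δ·S = 97.0874.
(2,2): S=103.9680. Δ = (V_up−V_dn)/(S_up−S_dn) = (0.0000−100.0000)/(118.5235−79.0157) = -2.5311. V = [p*·0.0000 + (1−p*)·100.0000]/1.03 = 28.1042. B = V − Δ·S = 291.2621.
(1,0): S=60.8000. Δ = (V_up−V_dn)/(S_up−S_dn) = (97.0874−97.0874)/(69.3120−46.2080) = 0.0000. V = [p*·97.0874 + (1−p*)·97.0874]/1.03 = 94.2596. B = V − Δ·S = 94.2596.
(1,1): S=91.2000. Δ = (V_up−V_dn)/(S_up−S_dn) = (28.1042−97.0874)/(103.9680−69.3120) = -1.9905. V = [p*·28.1042 + (1−p*)·97.0874]/1.03 = 46.6729. B = V − Δ·S = 228.2074.
(0,0): S=80.0000. Δ = (V_up−V_dn)/(S_up−S_dn) = (46.6729−94.2596)/(91.2000−60.8000) = -1.5654. V = [p*·46.6729 + (1−p*)·94.2596]/1.03 = 58.6873. B = V − Δ·S = 183.9156.
Self-financing check: at every node Δ·S+B equals the discounted successor values.

(0,0): Delta=-1.5654 Bond=183.9156
(1,0): Delta=0.0000 Bond=94.2596
(1,1): Delta=-1.9905 Bond=228.2074
(2,0): Delta=0.0000 Bond=97.0874
(2,1): Delta=0.0000 Bond=97.0874
(2,2): Delta=-2.5311 Bond=291.2621
V0=58.6873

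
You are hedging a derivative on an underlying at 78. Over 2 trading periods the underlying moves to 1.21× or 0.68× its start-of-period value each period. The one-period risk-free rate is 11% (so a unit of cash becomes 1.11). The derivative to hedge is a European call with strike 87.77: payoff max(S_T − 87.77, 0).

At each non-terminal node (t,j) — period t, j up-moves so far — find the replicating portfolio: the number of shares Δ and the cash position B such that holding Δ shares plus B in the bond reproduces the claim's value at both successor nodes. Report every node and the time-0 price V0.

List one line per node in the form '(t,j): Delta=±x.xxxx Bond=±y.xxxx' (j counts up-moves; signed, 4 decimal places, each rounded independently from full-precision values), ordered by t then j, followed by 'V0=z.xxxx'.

No-arbitrage ⇒ martingale measure with p* = (R−d)/(u−d) = 0.8113.
Terminal payoffs: V(2,0)=0.0000, V(2,1)=0.0000, V(2,2)=26.4298
Node (1,0) S=53.0400: V=(p*·0.0000+(1−p*)·0.0000)/1.11=0.0000; Δ=(0.0000−0.0000)/(64.1784−36.0672)=0.0000; B=V−Δ·S=0.0000
Node (1,1) S=94.3800: V=(p*·26.4298+(1−p*)·0.0000)/1.11=19.3181; Δ=(26.4298−0.0000)/(114.1998−64.1784)=0.5284; B=V−Δ·S=-30.5495
Node (0,0) S=78.0000: V=(p*·19.3181+(1−p*)·0.0000)/1.11=14.1199; Δ=(19.3181−0.0000)/(94.3800−53.0400)=0.4673; B=V−Δ·S=-22.3292
Each (Δ,B) replicates both successor values, so the strategy is self-financing and V0 is arbitrage-free.

(0,0): Delta=0.4673 Bond=-22.3292
(1,0): Delta=0.0000 Bond=0.0000
(1,1): Delta=0.5284 Bond=-30.5495
V0=14.1199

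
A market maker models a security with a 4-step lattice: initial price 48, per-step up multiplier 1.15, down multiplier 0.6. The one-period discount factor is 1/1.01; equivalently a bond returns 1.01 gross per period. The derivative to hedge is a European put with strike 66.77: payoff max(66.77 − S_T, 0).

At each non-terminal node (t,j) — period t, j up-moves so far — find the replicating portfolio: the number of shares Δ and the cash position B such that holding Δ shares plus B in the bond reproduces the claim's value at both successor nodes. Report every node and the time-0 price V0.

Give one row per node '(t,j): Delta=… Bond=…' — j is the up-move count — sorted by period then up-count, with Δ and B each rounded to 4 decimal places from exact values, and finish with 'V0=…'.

(0,0): Delta=-0.7383 Bond=56.7028
(1,0): Delta=-1.0000 Bond=64.8063
(1,1): Delta=-0.6917 Bond=54.6964
(2,0): Delta=-1.0000 Bond=65.4544
(2,1): Delta=-1.0000 Bond=65.4544
(2,2): Delta=-0.6368 Bond=51.7566
(3,0): Delta=-1.0000 Bond=66.1089
(3,1): Delta=-1.0000 Bond=66.1089
(3,2): Delta=-1.0000 Bond=66.1089
(3,3): Delta=-0.5721 Bond=47.5502
V0=21.2636

The replicating-portfolio and risk-neutral prices coincide; use p* = (1.01−0.6)/(1.15−0.6) = 0.7455 for the latter.
Terminal values V(4,·): V(4,0)=60.5492, V(4,1)=54.8468, V(4,2)=43.9172, V(4,3)=22.9688, V(4,4)=0.0000
  t=3,j=0: stock 10.3680 → up 11.9232 (V=54.8468), down 6.2208 (V=60.5492). Price 55.7409; hedge Δ=-1.0000, bond B=66.1089.
  t=3,j=1: stock 19.8720 → up 22.8528 (V=43.9172), down 11.9232 (V=54.8468). Price 46.2369; hedge Δ=-1.0000, bond B=66.1089.
  t=3,j=2: stock 38.0880 → up 43.8012 (V=22.9688), down 22.8528 (V=43.9172). Price 28.0209; hedge Δ=-1.0000, bond B=66.1089.
  t=3,j=3: stock 73.0020 → up 83.9523 (V=0.0000), down 43.8012 (V=22.9688). Price 5.7887; hedge Δ=-0.5721, bond B=47.5502.
  t=2,j=0: stock 17.2800 → up 19.8720 (V=46.2369), down 10.3680 (V=55.7409). Price 48.1744; hedge Δ=-1.0000, bond B=65.4544.
  t=2,j=1: stock 33.1200 → up 38.0880 (V=28.0209), down 19.8720 (V=46.2369). Price 32.3344; hedge Δ=-1.0000, bond B=65.4544.
  t=2,j=2: stock 63.4800 → up 73.0020 (V=5.7887), down 38.0880 (V=28.0209). Price 11.3345; hedge Δ=-0.6368, bond B=51.7566.
  t=1,j=0: stock 28.8000 → up 33.1200 (V=32.3344), down 17.2800 (V=48.1744). Price 36.0063; hedge Δ=-1.0000, bond B=64.8063.
  t=1,j=1: stock 55.2000 → up 63.4800 (V=11.3345), down 33.1200 (V=32.3344). Price 16.5148; hedge Δ=-0.6917, bond B=54.6964.
  t=0,j=0: stock 48.0000 → up 55.2000 (V=16.5148), down 28.8000 (V=36.0063). Price 21.2636; hedge Δ=-0.7383, bond B=56.7028.
Self-financing check: at every node Δ·S+B equals the discounted successor values.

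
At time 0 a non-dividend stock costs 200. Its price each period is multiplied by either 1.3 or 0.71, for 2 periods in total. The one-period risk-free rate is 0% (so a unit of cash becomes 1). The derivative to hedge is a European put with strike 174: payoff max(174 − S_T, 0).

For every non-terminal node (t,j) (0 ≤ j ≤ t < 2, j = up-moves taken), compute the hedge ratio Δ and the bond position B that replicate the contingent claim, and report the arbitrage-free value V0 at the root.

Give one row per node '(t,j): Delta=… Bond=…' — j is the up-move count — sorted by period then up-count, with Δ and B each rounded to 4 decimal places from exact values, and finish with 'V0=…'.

(0,0): Delta=-0.3153 Bond=81.9885
(1,0): Delta=-0.8735 Bond=161.2441
(1,1): Delta=0.0000 Bond=0.0000
V0=18.9204

Since d<R<u, set p* = (R−d)/(u−d) = 0.4915; price each node as the discounted p*-expectation of its children.
Payoff layer (t=2): V(2,0)=73.1800, V(2,1)=0.0000, V(2,2)=0.0000
Node (1,0) S=142.0000: V=(p*·0.0000+(1−p*)·73.1800)/1=37.2102; Δ=(0.0000−73.1800)/(184.6000−100.8200)=-0.8735; B=V−Δ·S=161.2441
Node (1,1) S=260.0000: V=(p*·0.0000+(1−p*)·0.0000)/1=0.0000; Δ=(0.0000−0.0000)/(338.0000−184.6000)=0.0000; B=V−Δ·S=0.0000
Node (0,0) S=200.0000: V=(p*·0.0000+(1−p*)·37.2102)/1=18.9204; Δ=(0.0000−37.2102)/(260.0000−142.0000)=-0.3153; B=V−Δ·S=81.9885
The time-0 hedge costs 18.9204, which is the no-arbitrage price.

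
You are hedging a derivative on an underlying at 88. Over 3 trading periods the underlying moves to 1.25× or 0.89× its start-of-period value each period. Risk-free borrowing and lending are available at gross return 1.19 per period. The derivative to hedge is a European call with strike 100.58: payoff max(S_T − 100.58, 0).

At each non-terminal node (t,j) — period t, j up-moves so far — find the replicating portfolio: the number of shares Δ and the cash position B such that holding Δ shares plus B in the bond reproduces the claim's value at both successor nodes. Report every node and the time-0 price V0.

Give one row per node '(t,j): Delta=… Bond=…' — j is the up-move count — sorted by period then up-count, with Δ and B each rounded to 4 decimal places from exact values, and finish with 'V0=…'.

(0,0): Delta=0.9012 Bond=-50.3302
(1,0): Delta=0.5413 Bond=-31.7080
(1,1): Delta=0.9524 Bond=-65.5300
(2,0): Delta=0.0000 Bond=0.0000
(2,1): Delta=0.6184 Bond=-45.2791
(2,2): Delta=1.0000 Bond=-84.5210
V0=28.9744

Since d<R<u, set p* = (R−d)/(u−d) = 0.8333; price each node as the discounted p*-expectation of its children.
Payoff layer (t=3): V(3,0)=0.0000, V(3,1)=0.0000, V(3,2)=21.7950, V(3,3)=71.2950
  t=2,j=0: stock 69.7048 → up 87.1310 (V=0.0000), down 62.0373 (V=0.0000). Price 0.0000; hedge Δ=0.0000, bond B=0.0000.
  t=2,j=1: stock 97.9000 → up 122.3750 (V=21.7950), down 87.1310 (V=0.0000). Price 15.2626; hedge Δ=0.6184, bond B=-45.2791.
  t=2,j=2: stock 137.5000 → up 171.8750 (V=71.2950), down 122.3750 (V=21.7950). Price 52.9790; hedge Δ=1.0000, bond B=-84.5210.
  t=1,j=0: stock 78.3200 → up 97.9000 (V=15.2626), down 69.7048 (V=0.0000). Price 10.6881; hedge Δ=0.5413, bond B=-31.7080.
  t=1,j=1: stock 110.0000 → up 137.5000 (V=52.9790), down 97.9000 (V=15.2626). Price 39.2378; hedge Δ=0.9524, bond B=-65.5300.
  t=0,j=0: stock 88.0000 → up 110.0000 (V=39.2378), down 78.3200 (V=10.6881). Price 28.9744; hedge Δ=0.9012, bond B=-50.3302.
Each (Δ,B) replicates both successor values, so the strategy is self-financing and V0 is arbitrage-free.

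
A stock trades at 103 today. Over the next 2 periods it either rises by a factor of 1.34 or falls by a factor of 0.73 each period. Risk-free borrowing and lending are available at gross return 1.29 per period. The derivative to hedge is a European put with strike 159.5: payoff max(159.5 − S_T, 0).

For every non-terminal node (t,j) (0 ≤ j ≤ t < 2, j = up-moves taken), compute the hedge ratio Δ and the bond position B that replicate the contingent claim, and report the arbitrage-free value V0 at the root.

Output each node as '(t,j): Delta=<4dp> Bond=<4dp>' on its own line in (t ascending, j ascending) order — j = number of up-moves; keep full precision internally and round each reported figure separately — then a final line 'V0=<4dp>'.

(0,0): Delta=-0.7118 Bond=79.0478
(1,0): Delta=-1.0000 Bond=123.6434
(1,1): Delta=-0.6978 Bond=100.0366
V0=5.7351

Since d<R<u, set p* = (R−d)/(u−d) = 0.9180; price each node as the discounted p*-expectation of its children.
At expiry t=2: V(2,0)=104.6113, V(2,1)=58.7454, V(2,2)=0.0000
Node (1,0) S=75.1900: V=(p*·58.7454+(1−p*)·104.6113)/1.29=48.4534; Δ=(58.7454−104.6113)/(100.7546−54.8887)=-1.0000; B=V−Δ·S=123.6434
Node (1,1) S=138.0200: V=(p*·0.0000+(1−p*)·58.7454)/1.29=3.7327; Δ=(0.0000−58.7454)/(184.9468−100.7546)=-0.6978; B=V−Δ·S=100.0366
Node (0,0) S=103.0000: V=(p*·3.7327+(1−p*)·48.4534)/1.29=5.7351; Δ=(3.7327−48.4534)/(138.0200−75.1900)=-0.7118; B=V−Δ·S=79.0478
Self-financing check: at every node Δ·S+B equals the discounted successor values.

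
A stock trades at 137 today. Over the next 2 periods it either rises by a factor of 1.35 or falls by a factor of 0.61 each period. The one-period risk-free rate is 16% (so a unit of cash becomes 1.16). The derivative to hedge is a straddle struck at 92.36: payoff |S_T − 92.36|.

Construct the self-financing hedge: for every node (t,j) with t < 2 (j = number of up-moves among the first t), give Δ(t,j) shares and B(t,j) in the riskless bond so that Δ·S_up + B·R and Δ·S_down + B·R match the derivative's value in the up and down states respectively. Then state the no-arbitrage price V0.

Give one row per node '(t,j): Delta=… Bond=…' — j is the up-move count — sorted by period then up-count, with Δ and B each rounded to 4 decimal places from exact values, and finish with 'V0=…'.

(0,0): Delta=0.8193 Bond=-39.8279
(1,0): Delta=-0.3383 Bond=50.5426
(1,1): Delta=1.0000 Bond=-79.6207
V0=72.4163

The replicating-portfolio and risk-neutral prices coincide; use p* = (1.16−0.61)/(1.35−0.61) = 0.7432 for the latter.
Terminal payoffs: V(2,0)=41.3823, V(2,1)=20.4595, V(2,2)=157.3225
(1,0): S=83.5700. Δ = (V_up−V_dn)/(S_up−S_dn) = (20.4595−41.3823)/(112.8195−50.9777) = -0.3383. V = [p*·20.4595 + (1−p*)·41.3823]/1.16 = 22.2686. B = V − Δ·S = 50.5426.
(1,1): S=184.9500. Δ = (V_up−V_dn)/(S_up−S_dn) = (157.3225−20.4595)/(249.6825−112.8195) = 1.0000. V = [p*·157.3225 + (1−p*)·20.4595]/1.16 = 105.3293. B = V − Δ·S = -79.6207.
(0,0): S=137.0000. Δ = (V_up−V_dn)/(S_up−S_dn) = (105.3293−22.2686)/(184.9500−83.5700) = 0.8193. V = [p*·105.3293 + (1−p*)·22.2686]/1.16 = 72.4163. B = V − Δ·S = -39.8279.
Self-financing check: at every node Δ·S+B equals the discounted successor values.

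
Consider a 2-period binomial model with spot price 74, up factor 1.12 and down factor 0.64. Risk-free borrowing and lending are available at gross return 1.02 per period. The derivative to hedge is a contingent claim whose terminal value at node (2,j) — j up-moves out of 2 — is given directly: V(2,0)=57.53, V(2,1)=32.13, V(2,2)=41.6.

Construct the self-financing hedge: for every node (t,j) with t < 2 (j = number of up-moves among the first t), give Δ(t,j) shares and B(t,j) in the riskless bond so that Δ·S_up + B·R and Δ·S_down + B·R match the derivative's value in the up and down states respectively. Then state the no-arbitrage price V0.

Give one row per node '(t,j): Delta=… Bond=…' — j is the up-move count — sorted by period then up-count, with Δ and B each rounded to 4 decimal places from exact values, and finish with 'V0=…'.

(0,0): Delta=0.0609 Bond=33.1422
(1,0): Delta=-1.1173 Bond=89.6046
(1,1): Delta=0.2380 Bond=19.1209
V0=37.6467

Risk-neutral probability p* = (R−d)/(u−d) = (1.02−0.64)/(1.12−0.64) = 0.7917.
Terminal payoffs: V(2,0)=57.5300, V(2,1)=32.1300, V(2,2)=41.6000
(1,0): S=47.3600. Δ = (V_up−V_dn)/(S_up−S_dn) = (32.1300−57.5300)/(53.0432−30.3104) = -1.1173. V = [p*·32.1300 + (1−p*)·57.5300]/1.02 = 36.6879. B = V − Δ·S = 89.6046.
(1,1): S=82.8800. Δ = (V_up−V_dn)/(S_up−S_dn) = (41.6000−32.1300)/(92.8256−53.0432) = 0.2380. V = [p*·41.6000 + (1−p*)·32.1300]/1.02 = 38.8501. B = V − Δ·S = 19.1209.
(0,0): S=74.0000. Δ = (V_up−V_dn)/(S_up−S_dn) = (38.8501−36.6879)/(82.8800−47.3600) = 0.0609. V = [p*·38.8501 + (1−p*)·36.6879]/1.02 = 37.6467. B = V − Δ·S = 33.1422.
Root portfolio cost Δ·74+B reproduces V0=37.6467.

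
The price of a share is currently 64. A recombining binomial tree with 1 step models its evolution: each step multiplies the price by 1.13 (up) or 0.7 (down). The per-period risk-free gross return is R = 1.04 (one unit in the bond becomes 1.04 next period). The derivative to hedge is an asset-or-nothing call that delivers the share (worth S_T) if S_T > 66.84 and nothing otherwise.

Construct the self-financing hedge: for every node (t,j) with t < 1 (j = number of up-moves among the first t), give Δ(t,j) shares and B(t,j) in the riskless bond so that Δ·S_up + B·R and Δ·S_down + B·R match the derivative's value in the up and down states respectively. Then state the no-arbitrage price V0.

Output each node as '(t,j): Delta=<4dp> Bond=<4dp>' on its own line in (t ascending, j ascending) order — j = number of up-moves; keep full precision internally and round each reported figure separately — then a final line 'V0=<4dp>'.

(0,0): Delta=2.6279 Bond=-113.2021
V0=54.9839

Risk-neutral probability p* = (R−d)/(u−d) = (1.04−0.7)/(1.13−0.7) = 0.7907.
Payoff layer (t=1): V(1,0)=0.0000, V(1,1)=72.3200
Node (0,0) S=64.0000: V=(p*·72.3200+(1−p*)·0.0000)/1.04=54.9839; Δ=(72.3200−0.0000)/(72.3200−44.8000)=2.6279; B=V−Δ·S=-113.2021
The time-0 hedge costs 54.9839, which is the no-arbitrage price.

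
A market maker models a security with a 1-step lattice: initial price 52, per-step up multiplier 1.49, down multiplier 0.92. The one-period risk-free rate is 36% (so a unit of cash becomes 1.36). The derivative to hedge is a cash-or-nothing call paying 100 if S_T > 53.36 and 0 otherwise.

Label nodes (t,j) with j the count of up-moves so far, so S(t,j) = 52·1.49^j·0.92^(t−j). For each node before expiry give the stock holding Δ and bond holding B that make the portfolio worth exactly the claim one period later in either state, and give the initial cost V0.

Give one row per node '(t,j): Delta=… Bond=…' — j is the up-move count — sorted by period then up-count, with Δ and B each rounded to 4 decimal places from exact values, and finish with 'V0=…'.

The replicating-portfolio and risk-neutral prices coincide; use p* = (1.36−0.92)/(1.49−0.92) = 0.7719 for the latter.
Terminal values V(1,·): V(1,0)=0.0000, V(1,1)=100.0000
(0,0): S=52.0000. Δ = (V_up−V_dn)/(S_up−S_dn) = (100.0000−0.0000)/(77.4800−47.8400) = 3.3738. V = [p*·100.0000 + (1−p*)·0.0000]/1.36 = 56.7595. B = V − Δ·S = -118.6791.
Check: Δ(0,0)·S0 + B(0,0) = 56.7595 = V0.

(0,0): Delta=3.3738 Bond=-118.6791
V0=56.7595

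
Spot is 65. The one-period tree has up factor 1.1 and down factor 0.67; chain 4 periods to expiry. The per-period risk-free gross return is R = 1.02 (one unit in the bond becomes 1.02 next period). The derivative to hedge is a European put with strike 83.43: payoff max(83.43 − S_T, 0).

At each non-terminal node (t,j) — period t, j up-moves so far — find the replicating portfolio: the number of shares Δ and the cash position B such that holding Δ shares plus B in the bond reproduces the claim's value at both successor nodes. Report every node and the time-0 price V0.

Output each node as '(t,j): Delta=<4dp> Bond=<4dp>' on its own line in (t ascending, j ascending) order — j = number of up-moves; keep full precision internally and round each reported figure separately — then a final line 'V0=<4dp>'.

Since d<R<u, set p* = (R−d)/(u−d) = 0.8140; price each node as the discounted p*-expectation of its children.
At expiry t=4: V(4,0)=70.3318, V(4,1)=61.9254, V(4,2)=48.1240, V(4,3)=25.4649, V(4,4)=0.0000
(3,0): S=19.5496. Δ = (V_up−V_dn)/(S_up−S_dn) = (61.9254−70.3318)/(21.5046−13.0982) = -1.0000. V = [p*·61.9254 + (1−p*)·70.3318]/1.02 = 62.2445. B = V − Δ·S = 81.7941.
(3,1): S=32.0964. Δ = (V_up−V_dn)/(S_up−S_dn) = (48.1240−61.9254)/(35.3060−21.5046) = -1.0000. V = [p*·48.1240 + (1−p*)·61.9254]/1.02 = 49.6978. B = V − Δ·S = 81.7941.
(3,2): S=52.6955. Δ = (V_up−V_dn)/(S_up−S_dn) = (25.4649−48.1240)/(57.9651−35.3060) = -1.0000. V = [p*·25.4649 + (1−p*)·48.1240]/1.02 = 29.0986. B = V − Δ·S = 81.7941.
(3,3): S=86.5150. Δ = (V_up−V_dn)/(S_up−S_dn) = (0.0000−25.4649)/(95.1665−57.9651) = -0.6845. V = [p*·0.0000 + (1−p*)·25.4649]/1.02 = 4.6448. B = V − Δ·S = 63.8656.
(2,0): S=29.1785. Δ = (V_up−V_dn)/(S_up−S_dn) = (49.6978−62.2445)/(32.0964−19.5496) = -1.0000. V = [p*·49.6978 + (1−p*)·62.2445]/1.02 = 51.0118. B = V − Δ·S = 80.1903.
(2,1): S=47.9050. Δ = (V_up−V_dn)/(S_up−S_dn) = (29.0986−49.6978)/(52.6955−32.0964) = -1.0000. V = [p*·29.0986 + (1−p*)·49.6978]/1.02 = 32.2853. B = V − Δ·S = 80.1903.
(2,2): S=78.6500. Δ = (V_up−V_dn)/(S_up−S_dn) = (4.6448−29.0986)/(86.5150−52.6955) = -0.7231. V = [p*·4.6448 + (1−p*)·29.0986]/1.02 = 9.0140. B = V − Δ·S = 65.8835.
(1,0): S=43.5500. Δ = (V_up−V_dn)/(S_up−S_dn) = (32.2853−51.0118)/(47.9050−29.1785) = -1.0000. V = [p*·32.2853 + (1−p*)·51.0118]/1.02 = 35.0680. B = V − Δ·S = 78.6180.
(1,1): S=71.5000. Δ = (V_up−V_dn)/(S_up−S_dn) = (9.0140−32.2853)/(78.6500−47.9050) = -0.7569. V = [p*·9.0140 + (1−p*)·32.2853]/1.02 = 13.0819. B = V − Δ·S = 67.2012.
(0,0): S=65.0000. Δ = (V_up−V_dn)/(S_up−S_dn) = (13.0819−35.0680)/(71.5000−43.5500) = -0.7866. V = [p*·13.0819 + (1−p*)·35.0680]/1.02 = 16.8356. B = V − Δ·S = 67.9659.
Self-financing check: at every node Δ·S+B equals the discounted successor values.

(0,0): Delta=-0.7866 Bond=67.9659
(1,0): Delta=-1.0000 Bond=78.6180
(1,1): Delta=-0.7569 Bond=67.2012
(2,0): Delta=-1.0000 Bond=80.1903
(2,1): Delta=-1.0000 Bond=80.1903
(2,2): Delta=-0.7231 Bond=65.8835
(3,0): Delta=-1.0000 Bond=81.7941
(3,1): Delta=-1.0000 Bond=81.7941
(3,2): Delta=-1.0000 Bond=81.7941
(3,3): Delta=-0.6845 Bond=63.8656
V0=16.8356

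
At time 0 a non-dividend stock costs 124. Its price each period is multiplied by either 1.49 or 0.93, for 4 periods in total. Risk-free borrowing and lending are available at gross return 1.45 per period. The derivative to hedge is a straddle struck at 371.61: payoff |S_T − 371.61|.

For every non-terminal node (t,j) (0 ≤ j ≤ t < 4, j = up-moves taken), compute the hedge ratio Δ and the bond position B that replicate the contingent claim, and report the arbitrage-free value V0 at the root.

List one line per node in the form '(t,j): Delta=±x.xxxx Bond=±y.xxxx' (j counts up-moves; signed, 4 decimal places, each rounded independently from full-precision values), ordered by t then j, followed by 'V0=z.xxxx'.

(0,0): Delta=0.7547 Bond=-51.9185
(1,0): Delta=-0.8747 Bond=112.6293
(1,1): Delta=0.8330 Bond=-89.7366
(2,0): Delta=-1.0000 Bond=176.7467
(2,1): Delta=-0.8687 Bond=162.2790
(2,2): Delta=0.9147 Bond=-152.6101
(3,0): Delta=-1.0000 Bond=256.2828
(3,1): Delta=-1.0000 Bond=256.2828
(3,2): Delta=-0.8624 Bond=233.6909
(3,3): Delta=1.0000 Bond=-256.2828
V0=41.6692

The replicating-portfolio and risk-neutral prices coincide; use p* = (1.45−0.93)/(1.49−0.93) = 0.9286 for the latter.
Terminal values V(4,·): V(4,0)=278.8516, V(4,1)=222.9970, V(4,2)=133.5096, V(4,3)=9.8627, V(4,4)=239.5667
(3,0): S=99.7403. Δ = (V_up−V_dn)/(S_up−S_dn) = (222.9970−278.8516)/(148.6130−92.7584) = -1.0000. V = [p*·222.9970 + (1−p*)·278.8516]/1.45 = 156.5425. B = V − Δ·S = 256.2828.
(3,1): S=159.7989. Δ = (V_up−V_dn)/(S_up−S_dn) = (133.5096−222.9970)/(238.1004−148.6130) = -1.0000. V = [p*·133.5096 + (1−p*)·222.9970]/1.45 = 96.4838. B = V − Δ·S = 256.2828.
(3,2): S=256.0219. Δ = (V_up−V_dn)/(S_up−S_dn) = (9.8627−133.5096)/(381.4727−238.1004) = -0.8624. V = [p*·9.8627 + (1−p*)·133.5096]/1.45 = 12.8928. B = V − Δ·S = 233.6909.
(3,3): S=410.1857. Δ = (V_up−V_dn)/(S_up−S_dn) = (239.5667−9.8627)/(611.1767−381.4727) = 1.0000. V = [p*·239.5667 + (1−p*)·9.8627]/1.45 = 153.9029. B = V − Δ·S = -256.2828.
(2,0): S=107.2476. Δ = (V_up−V_dn)/(S_up−S_dn) = (96.4838−156.5425)/(159.7989−99.7403) = -1.0000. V = [p*·96.4838 + (1−p*)·156.5425]/1.45 = 69.4991. B = V − Δ·S = 176.7467.
(2,1): S=171.8268. Δ = (V_up−V_dn)/(S_up−S_dn) = (12.8928−96.4838)/(256.0219−159.7989) = -0.8687. V = [p*·12.8928 + (1−p*)·96.4838]/1.45 = 13.0094. B = V − Δ·S = 162.2790.
(2,2): S=275.2924. Δ = (V_up−V_dn)/(S_up−S_dn) = (153.9029−12.8928)/(410.1857−256.0219) = 0.9147. V = [p*·153.9029 + (1−p*)·12.8928]/1.45 = 99.1936. B = V − Δ·S = -152.6101.
(1,0): S=115.3200. Δ = (V_up−V_dn)/(S_up−S_dn) = (13.0094−69.4991)/(171.8268−107.2476) = -0.8747. V = [p*·13.0094 + (1−p*)·69.4991]/1.45 = 11.7547. B = V − Δ·S = 112.6293.
(1,1): S=184.7600. Δ = (V_up−V_dn)/(S_up−S_dn) = (99.1936−13.0094)/(275.2924−171.8268) = 0.8330. V = [p*·99.1936 + (1−p*)·13.0094]/1.45 = 64.1639. B = V − Δ·S = -89.7366.
(0,0): S=124.0000. Δ = (V_up−V_dn)/(S_up−S_dn) = (64.1639−11.7547)/(184.7600−115.3200) = 0.7547. V = [p*·64.1639 + (1−p*)·11.7547]/1.45 = 41.6692. B = V − Δ·S = -51.9185.
Self-financing check: at every node Δ·S+B equals the discounted successor values.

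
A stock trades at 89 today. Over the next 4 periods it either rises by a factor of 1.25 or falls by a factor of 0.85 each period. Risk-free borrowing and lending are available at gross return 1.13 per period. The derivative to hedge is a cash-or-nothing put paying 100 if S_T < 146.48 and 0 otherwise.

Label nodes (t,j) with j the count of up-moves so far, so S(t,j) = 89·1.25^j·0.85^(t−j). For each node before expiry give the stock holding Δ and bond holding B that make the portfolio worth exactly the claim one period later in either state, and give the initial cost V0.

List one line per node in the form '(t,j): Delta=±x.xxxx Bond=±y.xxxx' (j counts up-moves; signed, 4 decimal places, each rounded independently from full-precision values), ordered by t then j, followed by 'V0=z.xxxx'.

(0,0): Delta=-0.8585 Bond=97.7707
(1,0): Delta=-1.2681 Bond=141.4689
(1,1): Delta=-0.7391 Bond=97.2003
(2,0): Delta=0.0000 Bond=78.3147
(2,1): Delta=-1.6377 Bond=194.8077
(2,2): Delta=-0.4773 Bond=73.4200
(3,0): Delta=0.0000 Bond=88.4956
(3,1): Delta=0.0000 Bond=88.4956
(3,2): Delta=-2.1150 Bond=276.5487
(3,3): Delta=0.0000 Bond=0.0000
V0=21.3619

Since d<R<u, set p* = (R−d)/(u−d) = 0.7000; price each node as the discounted p*-expectation of its children.
At expiry t=4: V(4,0)=100.0000, V(4,1)=100.0000, V(4,2)=100.0000, V(4,3)=0.0000, V(4,4)=0.0000
  t=3,j=0: stock 54.6571 → up 68.3214 (V=100.0000), down 46.4586 (V=100.0000). Price 88.4956; hedge Δ=0.0000, bond B=88.4956.
  t=3,j=1: stock 80.3781 → up 100.4727 (V=100.0000), down 68.3214 (V=100.0000). Price 88.4956; hedge Δ=0.0000, bond B=88.4956.
  t=3,j=2: stock 118.2031 → up 147.7539 (V=0.0000), down 100.4727 (V=100.0000). Price 26.5487; hedge Δ=-2.1150, bond B=276.5487.
  t=3,j=3: stock 173.8281 → up 217.2852 (V=0.0000), down 147.7539 (V=0.0000). Price 0.0000; hedge Δ=0.0000, bond B=0.0000.
  t=2,j=0: stock 64.3025 → up 80.3781 (V=88.4956), down 54.6571 (V=88.4956). Price 78.3147; hedge Δ=0.0000, bond B=78.3147.
  t=2,j=1: stock 94.5625 → up 118.2031 (V=26.5487), down 80.3781 (V=88.4956). Price 39.9405; hedge Δ=-1.6377, bond B=194.8077.
  t=2,j=2: stock 139.0625 → up 173.8281 (V=0.0000), down 118.2031 (V=26.5487). Price 7.0483; hedge Δ=-0.4773, bond B=73.4200.
  t=1,j=0: stock 75.6500 → up 94.5625 (V=39.9405), down 64.3025 (V=78.3147). Price 45.5334; hedge Δ=-1.2681, bond B=141.4689.
  t=1,j=1: stock 111.2500 → up 139.0625 (V=7.0483), down 94.5625 (V=39.9405). Price 14.9699; hedge Δ=-0.7391, bond B=97.2003.
  t=0,j=0: stock 89.0000 → up 111.2500 (V=14.9699), down 75.6500 (V=45.5334). Price 21.3619; hedge Δ=-0.8585, bond B=97.7707.
Root portfolio cost Δ·89+B reproduces V0=21.3619.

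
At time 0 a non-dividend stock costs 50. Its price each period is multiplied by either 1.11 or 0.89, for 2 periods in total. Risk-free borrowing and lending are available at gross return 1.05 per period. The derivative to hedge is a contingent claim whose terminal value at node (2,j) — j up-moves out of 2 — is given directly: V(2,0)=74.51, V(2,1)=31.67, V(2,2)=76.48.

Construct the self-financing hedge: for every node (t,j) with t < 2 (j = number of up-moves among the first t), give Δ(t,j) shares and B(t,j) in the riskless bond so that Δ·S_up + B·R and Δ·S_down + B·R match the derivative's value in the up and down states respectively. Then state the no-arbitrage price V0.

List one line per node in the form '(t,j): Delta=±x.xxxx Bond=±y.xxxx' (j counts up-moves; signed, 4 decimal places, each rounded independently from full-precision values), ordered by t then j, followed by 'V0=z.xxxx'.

(0,0): Delta=1.8100 Bond=-37.3863
(1,0): Delta=-4.3759 Bond=236.0165
(1,1): Delta=3.6699 Bond=-142.4827
V0=53.1135

No-arbitrage ⇒ martingale measure with p* = (R−d)/(u−d) = 0.7273.
Terminal values V(2,·): V(2,0)=74.5100, V(2,1)=31.6700, V(2,2)=76.4800
  t=1,j=0: stock 44.5000 → up 49.3950 (V=31.6700), down 39.6050 (V=74.5100). Price 41.2892; hedge Δ=-4.3759, bond B=236.0165.
  t=1,j=1: stock 55.5000 → up 61.6050 (V=76.4800), down 49.3950 (V=31.6700). Price 61.1991; hedge Δ=3.6699, bond B=-142.4827.
  t=0,j=0: stock 50.0000 → up 55.5000 (V=61.1991), down 44.5000 (V=41.2892). Price 53.1135; hedge Δ=1.8100, bond B=-37.3863.
Self-financing check: at every node Δ·S+B equals the discounted successor values.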